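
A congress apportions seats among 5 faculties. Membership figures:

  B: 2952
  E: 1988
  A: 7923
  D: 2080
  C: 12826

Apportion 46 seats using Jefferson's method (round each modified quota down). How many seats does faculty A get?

13

Standard divisor 27769/46 ≈ 603.674; standard quotas: B 4.890, E 3.293, A 13.125, D 3.446, C 21.247.
Rounding down gives 4, 3, 13, 3, 21 = 44 seats, so the divisor must be adjusted.
With modified divisor 570: modified quotas B 5.179, E 3.488, A 13.900, D 3.649, C 22.502.
Rounding down: B 5, E 3, A 13, D 3, C 22 (total 46).
A receives 13.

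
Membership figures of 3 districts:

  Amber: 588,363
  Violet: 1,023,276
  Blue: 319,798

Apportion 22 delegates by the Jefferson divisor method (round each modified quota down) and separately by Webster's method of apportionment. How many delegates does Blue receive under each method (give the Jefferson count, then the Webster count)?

Jefferson: Amber 7, Violet 12, Blue 3.
Webster: Amber 7, Violet 11, Blue 4.
Blue gets 3 under Jefferson and 4 under Webster.

3 and 4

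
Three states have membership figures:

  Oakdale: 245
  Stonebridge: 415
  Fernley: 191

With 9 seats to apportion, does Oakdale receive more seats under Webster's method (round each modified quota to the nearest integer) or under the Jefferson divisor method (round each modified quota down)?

Webster

Webster: Oakdale 3, Stonebridge 4, Fernley 2.
Jefferson: Oakdale 2, Stonebridge 5, Fernley 2.
Oakdale gets 3 under Webster and 2 under Jefferson.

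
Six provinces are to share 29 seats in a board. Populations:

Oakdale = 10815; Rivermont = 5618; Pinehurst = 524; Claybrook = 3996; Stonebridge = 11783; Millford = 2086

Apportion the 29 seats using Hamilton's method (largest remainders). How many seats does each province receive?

The standard divisor is 34822/29 ≈ 1200.759.
Standard quotas: Oakdale 9.0068, Rivermont 4.6787, Pinehurst 0.4364, Claybrook 3.3279, Stonebridge 9.8130, Millford 1.7372.
Lower quotas: Oakdale 9, Rivermont 4, Pinehurst 0, Claybrook 3, Stonebridge 9, Millford 1 (sum 26, leaving 3 seats).
Remainders in descending order: Stonebridge 0.8130, Millford 0.7372, Rivermont 0.6787, Pinehurst 0.4364, Claybrook 0.3279, Oakdale 0.0068.
The surplus seats go to Stonebridge, Millford, Rivermont.

Oakdale: 9; Rivermont: 5; Pinehurst: 0; Claybrook: 3; Stonebridge: 10; Millford: 2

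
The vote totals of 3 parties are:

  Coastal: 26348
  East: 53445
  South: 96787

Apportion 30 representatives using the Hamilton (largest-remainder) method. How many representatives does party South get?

16

Standard divisor: 176580 ÷ 30 = 5886.
Standard quotas: Coastal 4.4764, East 9.0800, South 16.4436.
Lower quotas: Coastal 4, East 9, South 16 (sum 29, leaving 1 seat).
Remainders in descending order: Coastal 0.4764, South 0.4436, East 0.0800.
Largest remainder: Coastal receives the extra seat.
South receives 16.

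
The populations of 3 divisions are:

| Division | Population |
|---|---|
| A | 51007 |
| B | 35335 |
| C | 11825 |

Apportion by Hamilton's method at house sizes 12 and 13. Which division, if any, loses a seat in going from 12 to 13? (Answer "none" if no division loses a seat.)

C

At 12 seats: A 6, B 4, C 2.
At 13 seats: A 7, B 5, C 1.
C drops from 2 to 1.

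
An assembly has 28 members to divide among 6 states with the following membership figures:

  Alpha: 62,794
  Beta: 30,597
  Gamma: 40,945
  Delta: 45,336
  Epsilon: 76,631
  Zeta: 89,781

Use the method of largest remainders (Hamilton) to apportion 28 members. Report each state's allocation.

Total 346084; standard divisor 346084/28 ≈ 12360.143.
Standard quotas: Alpha 5.0804, Beta 2.4755, Gamma 3.3127, Delta 3.6679, Epsilon 6.1998, Zeta 7.2638.
Lower quotas: Alpha 5, Beta 2, Gamma 3, Delta 3, Epsilon 6, Zeta 7 (sum 26, leaving 2 seats).
Remainders in descending order: Delta 0.6679, Beta 0.4755, Gamma 0.3127, Zeta 0.2638, Epsilon 0.1998, Alpha 0.0804.
Largest remainders: Delta, Beta receive the extra seats.

Alpha=5, Beta=3, Gamma=3, Delta=4, Epsilon=6, Zeta=7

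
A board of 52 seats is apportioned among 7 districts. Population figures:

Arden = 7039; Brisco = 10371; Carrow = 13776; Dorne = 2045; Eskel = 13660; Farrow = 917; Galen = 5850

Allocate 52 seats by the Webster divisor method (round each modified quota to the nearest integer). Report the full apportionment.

Arden 7, Brisco 10, Carrow 13, Dorne 2, Eskel 13, Farrow 1, Galen 6

Standard divisor 53658/52 ≈ 1031.885; standard quotas: Arden 6.821, Brisco 10.051, Carrow 13.350, Dorne 1.982, Eskel 13.238, Farrow 0.889, Galen 5.669.
Rounding to the nearest integer gives Arden 7, Brisco 10, Carrow 13, Dorne 2, Eskel 13, Farrow 1, Galen 6 — total 52, matching the house size, so no adjustment is needed.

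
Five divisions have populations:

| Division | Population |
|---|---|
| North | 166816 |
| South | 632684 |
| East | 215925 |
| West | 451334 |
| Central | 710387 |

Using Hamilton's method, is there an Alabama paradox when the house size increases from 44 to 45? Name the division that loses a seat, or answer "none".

North

At 44 seats: North 4, South 13, East 4, West 9, Central 14.
At 45 seats: North 3, South 13, East 5, West 9, Central 15.
North drops from 4 to 3.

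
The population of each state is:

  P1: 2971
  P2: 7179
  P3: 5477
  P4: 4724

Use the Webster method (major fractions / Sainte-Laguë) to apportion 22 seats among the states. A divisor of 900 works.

P1 3; P2 8; P3 6; P4 5

With modified divisor 900: modified quotas P1 3.301, P2 7.977, P3 6.086, P4 5.249.
Rounding to the nearest integer: P1 3, P2 8, P3 6, P4 5 (total 22).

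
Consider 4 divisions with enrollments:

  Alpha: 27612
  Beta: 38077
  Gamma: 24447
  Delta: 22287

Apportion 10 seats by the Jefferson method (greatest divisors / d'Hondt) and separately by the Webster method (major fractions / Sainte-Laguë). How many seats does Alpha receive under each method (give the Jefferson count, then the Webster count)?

Jefferson: Alpha 2, Beta 4, Gamma 2, Delta 2.
Webster: Alpha 3, Beta 3, Gamma 2, Delta 2.
Alpha gets 2 under Jefferson and 3 under Webster.

2 and 3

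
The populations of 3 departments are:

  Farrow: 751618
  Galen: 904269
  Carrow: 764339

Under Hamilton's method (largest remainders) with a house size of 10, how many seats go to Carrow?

3

Total 2420226; standard divisor 2420226/10 ≈ 242022.6.
Standard quotas: Farrow 3.1056, Galen 3.7363, Carrow 3.1581.
Lower quotas: Farrow 3, Galen 3, Carrow 3 (sum 9, leaving 1 seat).
Remainders in descending order: Galen 0.7363, Carrow 0.1581, Farrow 0.1056.
Largest remainder: Galen receives the extra seat.
Carrow receives 3.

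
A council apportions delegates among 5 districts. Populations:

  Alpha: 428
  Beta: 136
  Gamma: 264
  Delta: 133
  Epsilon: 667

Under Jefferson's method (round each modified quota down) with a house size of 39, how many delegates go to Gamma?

6

Standard divisor 1628/39 ≈ 41.744; standard quotas: Alpha 10.253, Beta 3.258, Gamma 6.324, Delta 3.186, Epsilon 15.979.
Rounding down gives 10, 3, 6, 3, 15 = 37 seats, so the divisor must be adjusted.
With modified divisor 39: modified quotas Alpha 10.974, Beta 3.487, Gamma 6.769, Delta 3.410, Epsilon 17.103.
Rounding down: Alpha 10, Beta 3, Gamma 6, Delta 3, Epsilon 17 (total 39).
Gamma receives 6.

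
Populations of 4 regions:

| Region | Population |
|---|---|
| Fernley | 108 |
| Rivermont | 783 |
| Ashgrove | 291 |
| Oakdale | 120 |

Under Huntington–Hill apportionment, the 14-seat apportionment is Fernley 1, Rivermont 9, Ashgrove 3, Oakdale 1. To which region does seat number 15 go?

Priority for the next seat is population ÷ (√(s·(s+1))).
Priorities: Fernley 76.368, Rivermont 82.535, Ashgrove 84.004, Oakdale 84.853.
Highest priority: Oakdale.

Oakdale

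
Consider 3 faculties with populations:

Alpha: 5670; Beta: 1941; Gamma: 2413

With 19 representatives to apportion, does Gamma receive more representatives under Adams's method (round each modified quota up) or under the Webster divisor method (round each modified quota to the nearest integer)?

Adams

Adams: Alpha 10, Beta 4, Gamma 5.
Webster: Alpha 11, Beta 4, Gamma 4.
Gamma gets 5 under Adams and 4 under Webster.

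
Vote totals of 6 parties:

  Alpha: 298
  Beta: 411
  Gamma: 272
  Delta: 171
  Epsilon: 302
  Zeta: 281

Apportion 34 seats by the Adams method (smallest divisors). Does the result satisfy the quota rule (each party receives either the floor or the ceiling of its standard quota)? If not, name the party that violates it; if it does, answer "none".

Standard quotas: Alpha 5.840, Beta 8.054, Gamma 5.330, Delta 3.351, Epsilon 5.918, Zeta 5.507.
Adams allocation: Alpha 6, Beta 8, Gamma 5, Delta 4, Epsilon 6, Zeta 5.
Every allocation lies between the lower and upper quota.

none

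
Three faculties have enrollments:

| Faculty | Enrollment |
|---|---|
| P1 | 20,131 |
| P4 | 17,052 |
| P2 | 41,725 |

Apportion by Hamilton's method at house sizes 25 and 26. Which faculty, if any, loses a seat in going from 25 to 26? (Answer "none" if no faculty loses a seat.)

P4

At 25 seats: P1 6, P4 6, P2 13.
At 26 seats: P1 7, P4 5, P2 14.
P4 drops from 6 to 5.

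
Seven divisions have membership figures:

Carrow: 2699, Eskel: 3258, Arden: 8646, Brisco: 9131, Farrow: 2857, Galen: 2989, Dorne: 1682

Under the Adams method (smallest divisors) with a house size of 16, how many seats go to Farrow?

2

Standard divisor 31262/16 ≈ 1953.875; standard quotas: Carrow 1.381, Eskel 1.667, Arden 4.425, Brisco 4.673, Farrow 1.462, Galen 1.530, Dorne 0.861.
Rounding up gives 2, 2, 5, 5, 2, 2, 1 = 19 seats, so the divisor must be adjusted.
With modified divisor 2800: modified quotas Carrow 0.964, Eskel 1.164, Arden 3.088, Brisco 3.261, Farrow 1.020, Galen 1.067, Dorne 0.601.
Rounding up: Carrow 1, Eskel 2, Arden 4, Brisco 4, Farrow 2, Galen 2, Dorne 1 (total 16).
Farrow receives 2.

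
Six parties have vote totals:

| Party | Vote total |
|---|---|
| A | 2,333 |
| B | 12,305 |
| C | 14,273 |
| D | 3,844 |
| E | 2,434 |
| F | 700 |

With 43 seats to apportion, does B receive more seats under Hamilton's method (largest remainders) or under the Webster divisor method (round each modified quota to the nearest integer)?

Hamilton

Hamilton: A 3, B 15, C 17, D 4, E 3, F 1.
Webster: A 3, B 14, C 17, D 5, E 3, F 1.
B gets 15 under Hamilton and 14 under Webster.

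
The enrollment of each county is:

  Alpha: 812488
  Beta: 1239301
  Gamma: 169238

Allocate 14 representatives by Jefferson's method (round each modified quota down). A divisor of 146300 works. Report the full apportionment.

Alpha 5, Beta 8, Gamma 1

With modified divisor 146300: modified quotas Alpha 5.554, Beta 8.471, Gamma 1.157.
Rounding down: Alpha 5, Beta 8, Gamma 1 (total 14).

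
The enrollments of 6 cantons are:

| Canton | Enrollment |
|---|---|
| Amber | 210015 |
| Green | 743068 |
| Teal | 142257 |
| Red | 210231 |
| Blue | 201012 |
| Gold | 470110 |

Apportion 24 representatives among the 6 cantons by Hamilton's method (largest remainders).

The standard divisor is 1976693/24 ≈ 82362.208.
Standard quotas: Amber 2.5499, Green 9.0220, Teal 1.7272, Red 2.5525, Blue 2.4406, Gold 5.7078.
Lower quotas: Amber 2, Green 9, Teal 1, Red 2, Blue 2, Gold 5 (sum 21, leaving 3 seats).
Remainders in descending order: Teal 0.7272, Gold 0.7078, Red 0.5525, Amber 0.5499, Blue 0.4406, Green 0.0220.
Largest remainders: Teal, Gold, Red receive the extra seats.

Amber: 2; Green: 9; Teal: 2; Red: 3; Blue: 2; Gold: 6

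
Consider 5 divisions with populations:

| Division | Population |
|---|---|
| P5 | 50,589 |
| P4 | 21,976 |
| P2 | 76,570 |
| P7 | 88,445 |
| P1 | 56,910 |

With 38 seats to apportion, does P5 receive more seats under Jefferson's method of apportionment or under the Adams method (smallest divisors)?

Jefferson: P5 6, P4 3, P2 10, P7 12, P1 7.
Adams: P5 7, P4 3, P2 10, P7 11, P1 7.
P5 gets 6 under Jefferson and 7 under Adams.

Adams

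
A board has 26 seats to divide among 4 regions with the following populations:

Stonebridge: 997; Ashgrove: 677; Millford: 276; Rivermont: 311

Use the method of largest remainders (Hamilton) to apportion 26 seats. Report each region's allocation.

Stonebridge 11; Ashgrove 8; Millford 3; Rivermont 4

Total 2261; standard divisor 2261/26 ≈ 86.962.
Standard quotas: Stonebridge 11.465, Ashgrove 7.785, Millford 3.174, Rivermont 3.576.
Lower quotas: Stonebridge 11, Ashgrove 7, Millford 3, Rivermont 3 (sum 24, leaving 2 seats).
Remainders in descending order: Ashgrove 0.785, Rivermont 0.576, Stonebridge 0.465, Millford 0.174.
The surplus seats go to Ashgrove, Rivermont.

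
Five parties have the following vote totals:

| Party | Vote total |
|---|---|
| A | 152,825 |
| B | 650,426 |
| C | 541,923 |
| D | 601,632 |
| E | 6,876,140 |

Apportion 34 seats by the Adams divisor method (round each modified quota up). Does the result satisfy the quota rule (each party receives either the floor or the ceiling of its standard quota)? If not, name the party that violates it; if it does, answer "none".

E

Standard quotas: A 0.589, B 2.506, C 2.088, D 2.318, E 26.498.
Adams allocation: A 1, B 3, C 2, D 3, E 25.
E has quota 26.498 (lower 26, upper 27) but receives 25 — outside the quota interval.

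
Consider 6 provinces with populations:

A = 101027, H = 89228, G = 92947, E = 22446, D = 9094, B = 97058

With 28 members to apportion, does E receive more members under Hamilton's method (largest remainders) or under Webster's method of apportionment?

Webster

Hamilton: A 7, H 6, G 6, E 1, D 1, B 7.
Webster: A 7, H 6, G 6, E 2, D 1, B 6.
E gets 1 under Hamilton and 2 under Webster.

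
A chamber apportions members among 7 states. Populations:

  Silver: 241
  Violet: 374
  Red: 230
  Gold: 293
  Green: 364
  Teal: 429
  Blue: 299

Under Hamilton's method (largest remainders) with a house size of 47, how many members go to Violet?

Standard divisor: 2230 ÷ 47 ≈ 47.447.
Standard quotas: Silver 5.079, Violet 7.883, Red 4.848, Gold 6.175, Green 7.672, Teal 9.042, Blue 6.302.
Lower quotas: Silver 5, Violet 7, Red 4, Gold 6, Green 7, Teal 9, Blue 6 (sum 44, leaving 3 seats).
Remainders in descending order: Violet 0.883, Red 0.848, Green 0.672, Blue 0.302, Gold 0.175, Silver 0.079, Teal 0.042.
Largest remainders: Violet, Red, Green receive the extra seats.
Violet receives 8.

8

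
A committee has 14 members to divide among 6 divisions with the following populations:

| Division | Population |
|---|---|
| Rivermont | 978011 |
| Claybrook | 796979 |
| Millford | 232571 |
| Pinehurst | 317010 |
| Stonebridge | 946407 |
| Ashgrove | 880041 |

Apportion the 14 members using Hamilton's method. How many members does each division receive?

Rivermont 3, Claybrook 3, Millford 1, Pinehurst 1, Stonebridge 3, Ashgrove 3

Standard divisor: 4151019 ÷ 14 ≈ 296501.357.
Standard quotas: Rivermont 3.2985, Claybrook 2.6879, Millford 0.7844, Pinehurst 1.0692, Stonebridge 3.1919, Ashgrove 2.9681.
Lower quotas: Rivermont 3, Claybrook 2, Millford 0, Pinehurst 1, Stonebridge 3, Ashgrove 2 (sum 11, leaving 3 seats).
Remainders in descending order: Ashgrove 0.9681, Millford 0.7844, Claybrook 0.6879, Rivermont 0.2985, Stonebridge 0.1919, Pinehurst 0.0692.
The surplus seats go to Ashgrove, Millford, Claybrook.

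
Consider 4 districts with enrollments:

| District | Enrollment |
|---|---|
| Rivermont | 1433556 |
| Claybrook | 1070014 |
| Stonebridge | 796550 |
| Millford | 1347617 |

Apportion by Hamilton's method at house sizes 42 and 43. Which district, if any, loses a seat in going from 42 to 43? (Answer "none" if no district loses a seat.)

At 42 seats: Rivermont 13, Claybrook 10, Stonebridge 7, Millford 12.
At 43 seats: Rivermont 13, Claybrook 10, Stonebridge 7, Millford 13.
No district's allocation decreased.

none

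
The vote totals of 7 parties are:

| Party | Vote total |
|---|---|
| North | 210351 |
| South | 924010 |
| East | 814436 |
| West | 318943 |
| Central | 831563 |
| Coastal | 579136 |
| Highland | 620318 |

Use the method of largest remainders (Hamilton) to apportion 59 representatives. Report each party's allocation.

North 3; South 13; East 11; West 4; Central 11; Coastal 8; Highland 9

The standard divisor is 4298757/59 ≈ 72860.288.
Standard quotas: North 2.8870, South 12.6819, East 11.1781, West 4.3775, Central 11.4131, Coastal 7.9486, Highland 8.5138.
Lower quotas: North 2, South 12, East 11, West 4, Central 11, Coastal 7, Highland 8 (sum 55, leaving 4 seats).
Remainders in descending order: Coastal 0.9486, North 0.8870, South 0.6819, Highland 0.5138, Central 0.4131, West 0.3775, East 0.1781.
The surplus seats go to Coastal, North, South, Highland.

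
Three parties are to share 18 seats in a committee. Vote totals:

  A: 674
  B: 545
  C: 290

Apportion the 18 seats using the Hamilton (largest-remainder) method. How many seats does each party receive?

A 8, B 7, C 3

Total 1509; standard divisor 1509/18 ≈ 83.833.
Standard quotas: A 8.040, B 6.501, C 3.459.
Lower quotas: A 8, B 6, C 3 (sum 17, leaving 1 seat).
Remainders in descending order: B 0.501, C 0.459, A 0.040.
The surplus seat goes to B.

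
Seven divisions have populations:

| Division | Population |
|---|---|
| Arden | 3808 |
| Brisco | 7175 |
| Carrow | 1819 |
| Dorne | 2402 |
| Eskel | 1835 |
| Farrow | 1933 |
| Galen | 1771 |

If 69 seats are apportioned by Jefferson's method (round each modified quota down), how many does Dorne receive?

8

Standard divisor 20743/69 ≈ 300.623; standard quotas: Arden 12.667, Brisco 23.867, Carrow 6.051, Dorne 7.990, Eskel 6.104, Farrow 6.430, Galen 5.891.
Rounding down gives 12, 23, 6, 7, 6, 6, 5 = 65 seats, so the divisor must be adjusted.
With modified divisor 290: modified quotas Arden 13.131, Brisco 24.741, Carrow 6.272, Dorne 8.283, Eskel 6.328, Farrow 6.666, Galen 6.107.
Rounding down: Arden 13, Brisco 24, Carrow 6, Dorne 8, Eskel 6, Farrow 6, Galen 6 (total 69).
Dorne receives 8.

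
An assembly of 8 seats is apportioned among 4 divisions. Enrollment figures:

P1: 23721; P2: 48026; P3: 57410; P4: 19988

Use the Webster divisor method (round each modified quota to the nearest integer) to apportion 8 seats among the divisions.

Standard divisor 149145/8 ≈ 18643.125; standard quotas: P1 1.272, P2 2.576, P3 3.079, P4 1.072.
Rounding to the nearest integer gives P1 1, P2 3, P3 3, P4 1 — total 8, matching the house size, so no adjustment is needed.

P1 1, P2 3, P3 3, P4 1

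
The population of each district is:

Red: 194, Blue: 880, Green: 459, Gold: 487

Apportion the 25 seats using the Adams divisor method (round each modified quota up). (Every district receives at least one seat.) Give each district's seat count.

Red=3, Blue=10, Green=6, Gold=6

Standard divisor 2020/25 ≈ 80.8; standard quotas: Red 2.401, Blue 10.891, Green 5.681, Gold 6.027.
Rounding up gives 3, 11, 6, 7 = 27 seats, so the divisor must be adjusted.
With modified divisor 90: modified quotas Red 2.156, Blue 9.778, Green 5.100, Gold 5.411.
Rounding up: Red 3, Blue 10, Green 6, Gold 6 (total 25).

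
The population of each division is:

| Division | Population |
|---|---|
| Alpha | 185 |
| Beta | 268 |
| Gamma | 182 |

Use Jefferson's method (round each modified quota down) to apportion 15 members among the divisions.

Standard divisor 635/15 ≈ 42.333; standard quotas: Alpha 4.370, Beta 6.331, Gamma 4.299.
Rounding down gives 4, 6, 4 = 14 seats, so the divisor must be adjusted.
With modified divisor 38: modified quotas Alpha 4.868, Beta 7.053, Gamma 4.789.
Rounding down: Alpha 4, Beta 7, Gamma 4 (total 15).

Alpha=4, Beta=7, Gamma=4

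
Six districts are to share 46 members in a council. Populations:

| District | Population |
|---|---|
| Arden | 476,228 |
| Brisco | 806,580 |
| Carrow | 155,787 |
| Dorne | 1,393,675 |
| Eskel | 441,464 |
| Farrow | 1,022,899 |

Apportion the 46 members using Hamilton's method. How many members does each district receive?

Arden 5, Brisco 8, Carrow 2, Dorne 15, Eskel 5, Farrow 11

Total 4296633; standard divisor 4296633/46 ≈ 93405.065.
Standard quotas: Arden 5.0985, Brisco 8.6353, Carrow 1.6679, Dorne 14.9208, Eskel 4.7263, Farrow 10.9512.
Lower quotas: Arden 5, Brisco 8, Carrow 1, Dorne 14, Eskel 4, Farrow 10 (sum 42, leaving 4 seats).
Remainders in descending order: Farrow 0.9512, Dorne 0.9208, Eskel 0.7263, Carrow 0.6679, Brisco 0.6353, Arden 0.0985.
The surplus seats go to Farrow, Dorne, Eskel, Carrow.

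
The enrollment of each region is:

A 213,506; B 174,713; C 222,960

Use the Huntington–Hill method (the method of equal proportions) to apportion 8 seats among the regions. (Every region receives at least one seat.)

With divisor 79245: modified quotas A 2.694, B 2.205, C 2.814.
Geometric-mean thresholds: A √(2·3)=2.449, B √(2·3)=2.449, C √(2·3)=2.449.
Each quota rounded against its threshold gives A 3, B 2, C 3 (total 8).

A=3, B=2, C=3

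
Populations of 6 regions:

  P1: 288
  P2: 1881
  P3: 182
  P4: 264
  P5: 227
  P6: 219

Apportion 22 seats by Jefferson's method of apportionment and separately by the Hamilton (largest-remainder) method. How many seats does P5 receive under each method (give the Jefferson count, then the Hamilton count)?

1 and 2

Jefferson: P1 2, P2 15, P3 1, P4 2, P5 1, P6 1.
Hamilton: P1 2, P2 13, P3 1, P4 2, P5 2, P6 2.
P5 gets 1 under Jefferson and 2 under Hamilton.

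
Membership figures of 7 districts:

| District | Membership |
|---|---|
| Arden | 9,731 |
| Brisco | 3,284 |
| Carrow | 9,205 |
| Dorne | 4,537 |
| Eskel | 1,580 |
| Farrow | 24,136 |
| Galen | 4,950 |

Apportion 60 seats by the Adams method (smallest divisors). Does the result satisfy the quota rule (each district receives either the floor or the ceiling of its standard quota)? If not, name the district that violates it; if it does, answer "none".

Farrow

Standard quotas: Arden 10.168, Brisco 3.431, Carrow 9.618, Dorne 4.741, Eskel 1.651, Farrow 25.219, Galen 5.172.
Adams allocation: Arden 10, Brisco 4, Carrow 10, Dorne 5, Eskel 2, Farrow 24, Galen 5.
Farrow has quota 25.219 (lower 25, upper 26) but receives 24 — outside the quota interval.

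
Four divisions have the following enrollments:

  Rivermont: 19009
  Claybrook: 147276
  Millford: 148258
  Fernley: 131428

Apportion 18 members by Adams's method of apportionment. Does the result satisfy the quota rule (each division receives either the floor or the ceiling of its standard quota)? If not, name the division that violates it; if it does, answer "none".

none

Standard quotas: Rivermont 0.767, Claybrook 5.944, Millford 5.984, Fernley 5.305.
Adams allocation: Rivermont 1, Claybrook 6, Millford 6, Fernley 5.
Every allocation lies between the lower and upper quota.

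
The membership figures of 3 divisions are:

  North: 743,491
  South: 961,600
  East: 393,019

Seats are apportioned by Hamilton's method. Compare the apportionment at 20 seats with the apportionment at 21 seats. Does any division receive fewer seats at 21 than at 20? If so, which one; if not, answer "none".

At 20 seats: North 7, South 9, East 4.
At 21 seats: North 7, South 10, East 4.
No division's allocation decreased.

none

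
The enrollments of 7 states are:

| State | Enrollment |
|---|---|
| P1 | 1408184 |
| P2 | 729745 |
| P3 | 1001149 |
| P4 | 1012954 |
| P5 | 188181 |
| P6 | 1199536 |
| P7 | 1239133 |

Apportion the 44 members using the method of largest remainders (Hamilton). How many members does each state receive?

The standard divisor is 6778882/44 ≈ 154065.5.
Standard quotas: P1 9.1402, P2 4.7366, P3 6.4982, P4 6.5748, P5 1.2214, P6 7.7859, P7 8.0429.
Lower quotas: P1 9, P2 4, P3 6, P4 6, P5 1, P6 7, P7 8 (sum 41, leaving 3 seats).
Remainders in descending order: P6 0.7859, P2 0.7366, P4 0.5748, P3 0.4982, P5 0.2214, P1 0.1402, P7 0.0429.
The surplus seats go to P6, P2, P4.

P1=9; P2=5; P3=6; P4=7; P5=1; P6=8; P7=8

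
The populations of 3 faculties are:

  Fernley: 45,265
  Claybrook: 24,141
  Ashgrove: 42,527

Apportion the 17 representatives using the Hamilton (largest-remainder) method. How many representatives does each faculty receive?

The standard divisor is 111933/17 ≈ 6584.294.
Standard quotas: Fernley 6.8747, Claybrook 3.6665, Ashgrove 6.4589.
Lower quotas: Fernley 6, Claybrook 3, Ashgrove 6 (sum 15, leaving 2 seats).
Remainders in descending order: Fernley 0.8747, Claybrook 0.6665, Ashgrove 0.4589.
Largest remainders: Fernley, Claybrook receive the extra seats.

Fernley: 7; Claybrook: 4; Ashgrove: 6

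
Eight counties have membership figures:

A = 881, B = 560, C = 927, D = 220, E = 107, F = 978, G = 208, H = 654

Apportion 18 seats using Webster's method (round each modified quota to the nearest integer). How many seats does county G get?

1

Standard divisor 4535/18 ≈ 251.944; standard quotas: A 3.497, B 2.223, C 3.679, D 0.873, E 0.425, F 3.882, G 0.826, H 2.596.
Rounding to the nearest integer gives A 3, B 2, C 4, D 1, E 0, F 4, G 1, H 3 — total 18, matching the house size, so no adjustment is needed.
G receives 1.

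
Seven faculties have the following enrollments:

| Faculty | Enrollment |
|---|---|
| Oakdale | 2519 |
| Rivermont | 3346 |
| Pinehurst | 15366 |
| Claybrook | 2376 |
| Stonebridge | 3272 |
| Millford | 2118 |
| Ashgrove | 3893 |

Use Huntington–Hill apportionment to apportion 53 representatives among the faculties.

Oakdale 4; Rivermont 5; Pinehurst 25; Claybrook 4; Stonebridge 5; Millford 4; Ashgrove 6

With divisor 611: modified quotas Oakdale 4.123, Rivermont 5.476, Pinehurst 25.149, Claybrook 3.889, Stonebridge 5.355, Millford 3.466, Ashgrove 6.372.
Geometric-mean thresholds: Oakdale √(4·5)=4.472, Rivermont √(5·6)=5.477, Pinehurst √(25·26)=25.495, Claybrook √(3·4)=3.464, Stonebridge √(5·6)=5.477, Millford √(3·4)=3.464, Ashgrove √(6·7)=6.481.
Each quota rounded against its threshold gives Oakdale 4, Rivermont 5, Pinehurst 25, Claybrook 4, Stonebridge 5, Millford 4, Ashgrove 6 (total 53).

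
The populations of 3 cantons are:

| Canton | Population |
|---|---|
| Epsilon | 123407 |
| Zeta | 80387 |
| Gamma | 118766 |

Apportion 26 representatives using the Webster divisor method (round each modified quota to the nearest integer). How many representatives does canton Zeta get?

Standard divisor 322560/26 ≈ 12406.154; standard quotas: Epsilon 9.947, Zeta 6.480, Gamma 9.573.
Rounding to the nearest integer gives Epsilon 10, Zeta 6, Gamma 10 — total 26, matching the house size, so no adjustment is needed.
Zeta receives 6.

6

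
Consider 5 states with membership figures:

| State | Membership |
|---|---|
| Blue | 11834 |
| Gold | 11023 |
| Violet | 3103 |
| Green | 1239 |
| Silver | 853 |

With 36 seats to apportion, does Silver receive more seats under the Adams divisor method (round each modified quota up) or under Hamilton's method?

Adams: Blue 14, Gold 14, Violet 4, Green 2, Silver 2.
Hamilton: Blue 15, Gold 14, Violet 4, Green 2, Silver 1.
Silver gets 2 under Adams and 1 under Hamilton.

Adams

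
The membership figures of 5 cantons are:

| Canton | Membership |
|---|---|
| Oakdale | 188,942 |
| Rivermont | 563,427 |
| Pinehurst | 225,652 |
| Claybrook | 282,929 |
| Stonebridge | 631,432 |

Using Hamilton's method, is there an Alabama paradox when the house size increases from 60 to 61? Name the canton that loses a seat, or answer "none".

none

At 60 seats: Oakdale 6, Rivermont 18, Pinehurst 7, Claybrook 9, Stonebridge 20.
At 61 seats: Oakdale 6, Rivermont 18, Pinehurst 7, Claybrook 9, Stonebridge 21.
No canton's allocation decreased.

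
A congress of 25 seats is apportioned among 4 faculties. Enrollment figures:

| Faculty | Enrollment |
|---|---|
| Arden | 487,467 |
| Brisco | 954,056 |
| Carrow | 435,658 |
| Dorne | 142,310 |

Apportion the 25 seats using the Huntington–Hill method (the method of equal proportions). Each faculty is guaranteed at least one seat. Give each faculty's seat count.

Arden 6, Brisco 12, Carrow 5, Dorne 2

With divisor 81290: modified quotas Arden 5.997, Brisco 11.736, Carrow 5.359, Dorne 1.751.
Geometric-mean thresholds: Arden √(5·6)=5.477, Brisco √(11·12)=11.489, Carrow √(5·6)=5.477, Dorne √(1·2)=1.414.
Each quota rounded against its threshold gives Arden 6, Brisco 12, Carrow 5, Dorne 2 (total 25).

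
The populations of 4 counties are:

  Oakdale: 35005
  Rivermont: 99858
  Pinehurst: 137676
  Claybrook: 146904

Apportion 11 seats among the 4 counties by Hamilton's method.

Oakdale: 1, Rivermont: 3, Pinehurst: 3, Claybrook: 4

Standard divisor: 419443 ÷ 11 ≈ 38131.182.
Standard quotas: Oakdale 0.9180, Rivermont 2.6188, Pinehurst 3.6106, Claybrook 3.8526.
Lower quotas: Oakdale 0, Rivermont 2, Pinehurst 3, Claybrook 3 (sum 8, leaving 3 seats).
Remainders in descending order: Oakdale 0.9180, Claybrook 0.8526, Rivermont 0.6188, Pinehurst 0.6106.
Largest remainders: Oakdale, Claybrook, Rivermont receive the extra seats.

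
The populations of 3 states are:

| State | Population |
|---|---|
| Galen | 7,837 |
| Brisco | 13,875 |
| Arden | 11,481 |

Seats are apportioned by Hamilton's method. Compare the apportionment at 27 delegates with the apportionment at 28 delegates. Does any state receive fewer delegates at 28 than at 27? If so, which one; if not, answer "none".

Galen

At 27 seats: Galen 7, Brisco 11, Arden 9.
At 28 seats: Galen 6, Brisco 12, Arden 10.
Galen drops from 7 to 6.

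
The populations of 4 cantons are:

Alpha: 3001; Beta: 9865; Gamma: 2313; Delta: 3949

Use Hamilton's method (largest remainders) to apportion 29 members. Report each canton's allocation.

Alpha 5, Beta 15, Gamma 3, Delta 6

Standard divisor: 19128 ÷ 29 ≈ 659.586.
Standard quotas: Alpha 4.5498, Beta 14.9563, Gamma 3.5067, Delta 5.9871.
Lower quotas: Alpha 4, Beta 14, Gamma 3, Delta 5 (sum 26, leaving 3 seats).
Remainders in descending order: Delta 0.9871, Beta 0.9563, Alpha 0.5498, Gamma 0.5067.
The surplus seats go to Delta, Beta, Alpha.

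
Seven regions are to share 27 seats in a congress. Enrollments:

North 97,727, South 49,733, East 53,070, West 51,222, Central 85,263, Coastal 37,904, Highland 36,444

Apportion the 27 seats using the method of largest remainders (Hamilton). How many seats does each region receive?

Total 411363; standard divisor 411363/27 ≈ 15235.667.
Standard quotas: North 6.4144, South 3.2642, East 3.4833, West 3.3620, Central 5.5963, Coastal 2.4878, Highland 2.3920.
Lower quotas: North 6, South 3, East 3, West 3, Central 5, Coastal 2, Highland 2 (sum 24, leaving 3 seats).
Remainders in descending order: Central 0.5963, Coastal 0.4878, East 0.4833, North 0.4144, Highland 0.3920, West 0.3620, South 0.2642.
The surplus seats go to Central, Coastal, East.

North: 6; South: 3; East: 4; West: 3; Central: 6; Coastal: 3; Highland: 2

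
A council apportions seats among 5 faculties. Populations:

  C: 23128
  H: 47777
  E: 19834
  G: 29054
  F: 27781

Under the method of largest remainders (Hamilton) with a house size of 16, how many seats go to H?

5

Standard divisor: 147574 ÷ 16 ≈ 9223.375.
Standard quotas: C 2.5075, H 5.1800, E 2.1504, G 3.1500, F 3.0120.
Lower quotas: C 2, H 5, E 2, G 3, F 3 (sum 15, leaving 1 seat).
Remainders in descending order: C 0.5075, H 0.1800, E 0.1504, G 0.1500, F 0.0120.
Largest remainder: C receives the extra seat.
H receives 5.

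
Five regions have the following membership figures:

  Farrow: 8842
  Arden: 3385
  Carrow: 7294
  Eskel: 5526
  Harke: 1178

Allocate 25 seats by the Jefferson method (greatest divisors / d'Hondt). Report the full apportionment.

Standard divisor 26225/25 ≈ 1049; standard quotas: Farrow 8.429, Arden 3.227, Carrow 6.953, Eskel 5.268, Harke 1.123.
Rounding down gives 8, 3, 6, 5, 1 = 23 seats, so the divisor must be adjusted.
With modified divisor 950: modified quotas Farrow 9.307, Arden 3.563, Carrow 7.678, Eskel 5.817, Harke 1.240.
Rounding down: Farrow 9, Arden 3, Carrow 7, Eskel 5, Harke 1 (total 25).

Farrow=9, Arden=3, Carrow=7, Eskel=5, Harke=1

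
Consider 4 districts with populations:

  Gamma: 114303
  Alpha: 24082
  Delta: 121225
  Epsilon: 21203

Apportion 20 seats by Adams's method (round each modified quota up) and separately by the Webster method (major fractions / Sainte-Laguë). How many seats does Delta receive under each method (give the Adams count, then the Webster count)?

8 and 9

Adams: Gamma 8, Alpha 2, Delta 8, Epsilon 2.
Webster: Gamma 8, Alpha 2, Delta 9, Epsilon 1.
Delta gets 8 under Adams and 9 under Webster.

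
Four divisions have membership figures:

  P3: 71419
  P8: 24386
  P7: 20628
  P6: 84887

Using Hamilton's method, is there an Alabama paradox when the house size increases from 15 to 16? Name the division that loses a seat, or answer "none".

At 15 seats: P3 5, P8 2, P7 2, P6 6.
At 16 seats: P3 6, P8 2, P7 1, P6 7.
P7 drops from 2 to 1.

P7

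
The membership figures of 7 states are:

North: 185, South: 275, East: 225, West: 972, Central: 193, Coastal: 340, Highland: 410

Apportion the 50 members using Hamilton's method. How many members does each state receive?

Standard divisor: 2600 ÷ 50 = 52.
Standard quotas: North 3.558, South 5.288, East 4.327, West 18.692, Central 3.712, Coastal 6.538, Highland 7.885.
Lower quotas: North 3, South 5, East 4, West 18, Central 3, Coastal 6, Highland 7 (sum 46, leaving 4 seats).
Remainders in descending order: Highland 0.885, Central 0.712, West 0.692, North 0.558, Coastal 0.538, East 0.327, South 0.288.
The surplus seats go to Highland, Central, West, North.

North=4, South=5, East=4, West=19, Central=4, Coastal=6, Highland=8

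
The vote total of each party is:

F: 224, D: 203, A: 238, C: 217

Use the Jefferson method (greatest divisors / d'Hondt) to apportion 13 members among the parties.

F: 3, D: 3, A: 4, C: 3

Standard divisor 882/13 ≈ 67.846; standard quotas: F 3.302, D 2.992, A 3.508, C 3.198.
Rounding down gives 3, 2, 3, 3 = 11 seats, so the divisor must be adjusted.
With modified divisor 58: modified quotas F 3.862, D 3.500, A 4.103, C 3.741.
Rounding down: F 3, D 3, A 4, C 3 (total 13).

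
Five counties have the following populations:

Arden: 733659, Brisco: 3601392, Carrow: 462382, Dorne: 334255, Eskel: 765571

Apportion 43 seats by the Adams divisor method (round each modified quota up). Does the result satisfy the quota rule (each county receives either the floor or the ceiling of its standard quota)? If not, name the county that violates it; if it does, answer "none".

Brisco

Standard quotas: Arden 5.349, Brisco 26.260, Carrow 3.371, Dorne 2.437, Eskel 5.582.
Adams allocation: Arden 5, Brisco 25, Carrow 4, Dorne 3, Eskel 6.
Brisco has quota 26.260 (lower 26, upper 27) but receives 25 — outside the quota interval.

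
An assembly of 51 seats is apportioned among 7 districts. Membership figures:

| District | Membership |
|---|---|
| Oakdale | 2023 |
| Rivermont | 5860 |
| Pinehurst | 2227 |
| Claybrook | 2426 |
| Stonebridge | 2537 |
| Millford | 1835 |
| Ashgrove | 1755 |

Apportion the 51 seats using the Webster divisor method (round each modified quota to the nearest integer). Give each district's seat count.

Standard divisor 18663/51 ≈ 365.941; standard quotas: Oakdale 5.528, Rivermont 16.014, Pinehurst 6.086, Claybrook 6.629, Stonebridge 6.933, Millford 5.014, Ashgrove 4.796.
Rounding to the nearest integer gives 6, 16, 6, 7, 7, 5, 5 = 52 seats, so the divisor must be adjusted.
With modified divisor 370: modified quotas Oakdale 5.468, Rivermont 15.838, Pinehurst 6.019, Claybrook 6.557, Stonebridge 6.857, Millford 4.959, Ashgrove 4.743.
Rounding to the nearest integer: Oakdale 5, Rivermont 16, Pinehurst 6, Claybrook 7, Stonebridge 7, Millford 5, Ashgrove 5 (total 51).

Oakdale=5, Rivermont=16, Pinehurst=6, Claybrook=7, Stonebridge=7, Millford=5, Ashgrove=5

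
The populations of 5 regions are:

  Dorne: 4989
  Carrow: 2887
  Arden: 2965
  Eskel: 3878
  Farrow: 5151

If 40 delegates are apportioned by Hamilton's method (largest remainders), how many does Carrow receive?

6

Standard divisor: 19870 ÷ 40 ≈ 496.75.
Standard quotas: Dorne 10.0433, Carrow 5.8118, Arden 5.9688, Eskel 7.8067, Farrow 10.3694.
Lower quotas: Dorne 10, Carrow 5, Arden 5, Eskel 7, Farrow 10 (sum 37, leaving 3 seats).
Remainders in descending order: Arden 0.9688, Carrow 0.8118, Eskel 0.8067, Farrow 0.3694, Dorne 0.0433.
Largest remainders: Arden, Carrow, Eskel receive the extra seats.
Carrow receives 6.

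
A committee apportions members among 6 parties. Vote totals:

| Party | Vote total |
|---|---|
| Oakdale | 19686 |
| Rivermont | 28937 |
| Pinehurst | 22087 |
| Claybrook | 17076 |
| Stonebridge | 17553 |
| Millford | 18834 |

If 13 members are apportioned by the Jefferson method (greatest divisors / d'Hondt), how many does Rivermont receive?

Standard divisor 124173/13 ≈ 9551.769; standard quotas: Oakdale 2.061, Rivermont 3.029, Pinehurst 2.312, Claybrook 1.788, Stonebridge 1.838, Millford 1.972.
Rounding down gives 2, 3, 2, 1, 1, 1 = 10 seats, so the divisor must be adjusted.
With modified divisor 8000: modified quotas Oakdale 2.461, Rivermont 3.617, Pinehurst 2.761, Claybrook 2.135, Stonebridge 2.194, Millford 2.354.
Rounding down: Oakdale 2, Rivermont 3, Pinehurst 2, Claybrook 2, Stonebridge 2, Millford 2 (total 13).
Rivermont receives 3.

3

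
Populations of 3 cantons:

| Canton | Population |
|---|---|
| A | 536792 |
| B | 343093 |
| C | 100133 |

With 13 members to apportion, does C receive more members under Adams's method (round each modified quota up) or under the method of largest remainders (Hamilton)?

Adams

Adams: A 7, B 4, C 2.
Hamilton: A 7, B 5, C 1.
C gets 2 under Adams and 1 under Hamilton.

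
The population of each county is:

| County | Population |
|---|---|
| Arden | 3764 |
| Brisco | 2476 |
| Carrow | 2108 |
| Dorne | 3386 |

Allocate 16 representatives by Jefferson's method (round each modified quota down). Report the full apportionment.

Standard divisor 11734/16 ≈ 733.375; standard quotas: Arden 5.132, Brisco 3.376, Carrow 2.874, Dorne 4.617.
Rounding down gives 5, 3, 2, 4 = 14 seats, so the divisor must be adjusted.
With modified divisor 650: modified quotas Arden 5.791, Brisco 3.809, Carrow 3.243, Dorne 5.209.
Rounding down: Arden 5, Brisco 3, Carrow 3, Dorne 5 (total 16).

Arden: 5, Brisco: 3, Carrow: 3, Dorne: 5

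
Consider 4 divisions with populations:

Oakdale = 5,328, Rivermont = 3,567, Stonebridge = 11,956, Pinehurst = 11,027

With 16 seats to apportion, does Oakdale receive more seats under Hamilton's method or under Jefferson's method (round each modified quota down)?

Hamilton: Oakdale 3, Rivermont 2, Stonebridge 6, Pinehurst 5.
Jefferson: Oakdale 2, Rivermont 2, Stonebridge 6, Pinehurst 6.
Oakdale gets 3 under Hamilton and 2 under Jefferson.

Hamilton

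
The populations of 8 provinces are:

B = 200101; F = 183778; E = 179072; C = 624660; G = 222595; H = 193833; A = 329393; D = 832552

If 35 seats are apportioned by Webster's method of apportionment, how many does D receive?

Standard divisor 2765984/35 ≈ 79028.114; standard quotas: B 2.532, F 2.325, E 2.266, C 7.904, G 2.817, H 2.453, A 4.168, D 10.535.
Rounding to the nearest integer gives B 3, F 2, E 2, C 8, G 3, H 2, A 4, D 11 — total 35, matching the house size, so no adjustment is needed.
D receives 11.

11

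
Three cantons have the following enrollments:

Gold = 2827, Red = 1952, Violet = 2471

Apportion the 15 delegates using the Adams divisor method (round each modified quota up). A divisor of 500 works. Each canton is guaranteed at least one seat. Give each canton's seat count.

With modified divisor 500: modified quotas Gold 5.654, Red 3.904, Violet 4.942.
Rounding up: Gold 6, Red 4, Violet 5 (total 15).

Gold=6, Red=4, Violet=5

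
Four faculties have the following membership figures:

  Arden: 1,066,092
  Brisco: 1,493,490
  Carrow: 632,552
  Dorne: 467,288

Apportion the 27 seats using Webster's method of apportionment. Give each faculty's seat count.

Arden: 8; Brisco: 11; Carrow: 5; Dorne: 3

Standard divisor 3659422/27 ≈ 135534.148; standard quotas: Arden 7.866, Brisco 11.019, Carrow 4.667, Dorne 3.448.
Rounding to the nearest integer gives Arden 8, Brisco 11, Carrow 5, Dorne 3 — total 27, matching the house size, so no adjustment is needed.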